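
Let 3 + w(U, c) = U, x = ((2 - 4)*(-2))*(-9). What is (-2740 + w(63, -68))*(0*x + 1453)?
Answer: -3894040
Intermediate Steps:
x = -36 (x = -2*(-2)*(-9) = 4*(-9) = -36)
w(U, c) = -3 + U
(-2740 + w(63, -68))*(0*x + 1453) = (-2740 + (-3 + 63))*(0*(-36) + 1453) = (-2740 + 60)*(0 + 1453) = -2680*1453 = -3894040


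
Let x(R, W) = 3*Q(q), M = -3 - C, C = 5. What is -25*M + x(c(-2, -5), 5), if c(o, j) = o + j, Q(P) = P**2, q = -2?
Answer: 212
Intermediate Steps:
M = -8 (M = -3 - 1*5 = -3 - 5 = -8)
c(o, j) = j + o
x(R, W) = 12 (x(R, W) = 3*(-2)**2 = 3*4 = 12)
-25*M + x(c(-2, -5), 5) = -25*(-8) + 12 = 200 + 12 = 212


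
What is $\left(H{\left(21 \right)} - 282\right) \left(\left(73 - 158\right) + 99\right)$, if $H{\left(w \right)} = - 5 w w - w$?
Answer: $-35112$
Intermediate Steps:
$H{\left(w \right)} = - w - 5 w^{2}$ ($H{\left(w \right)} = - 5 w^{2} - w = - w - 5 w^{2}$)
$\left(H{\left(21 \right)} - 282\right) \left(\left(73 - 158\right) + 99\right) = \left(\left(-1\right) 21 \left(1 + 5 \cdot 21\right) - 282\right) \left(\left(73 - 158\right) + 99\right) = \left(\left(-1\right) 21 \left(1 + 105\right) - 282\right) \left(-85 + 99\right) = \left(\left(-1\right) 21 \cdot 106 - 282\right) 14 = \left(-2226 - 282\right) 14 = \left(-2508\right) 14 = -35112$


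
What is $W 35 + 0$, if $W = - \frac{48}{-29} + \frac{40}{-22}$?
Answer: $- \frac{1820}{319} \approx -5.7053$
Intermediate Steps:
$W = - \frac{52}{319}$ ($W = \left(-48\right) \left(- \frac{1}{29}\right) + 40 \left(- \frac{1}{22}\right) = \frac{48}{29} - \frac{20}{11} = - \frac{52}{319} \approx -0.16301$)
$W 35 + 0 = \left(- \frac{52}{319}\right) 35 + 0 = - \frac{1820}{319} + 0 = - \frac{1820}{319}$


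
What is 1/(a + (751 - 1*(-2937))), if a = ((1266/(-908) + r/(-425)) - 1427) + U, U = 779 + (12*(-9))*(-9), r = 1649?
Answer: 11350/45476337 ≈ 0.00024958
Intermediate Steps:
U = 1751 (U = 779 - 108*(-9) = 779 + 972 = 1751)
a = 3617537/11350 (a = ((1266/(-908) + 1649/(-425)) - 1427) + 1751 = ((1266*(-1/908) + 1649*(-1/425)) - 1427) + 1751 = ((-633/454 - 97/25) - 1427) + 1751 = (-59863/11350 - 1427) + 1751 = -16256313/11350 + 1751 = 3617537/11350 ≈ 318.73)
1/(a + (751 - 1*(-2937))) = 1/(3617537/11350 + (751 - 1*(-2937))) = 1/(3617537/11350 + (751 + 2937)) = 1/(3617537/11350 + 3688) = 1/(45476337/11350) = 11350/45476337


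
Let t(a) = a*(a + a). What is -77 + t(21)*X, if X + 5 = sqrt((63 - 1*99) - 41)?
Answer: -4487 + 882*I*sqrt(77) ≈ -4487.0 + 7739.5*I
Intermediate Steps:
t(a) = 2*a**2 (t(a) = a*(2*a) = 2*a**2)
X = -5 + I*sqrt(77) (X = -5 + sqrt((63 - 1*99) - 41) = -5 + sqrt((63 - 99) - 41) = -5 + sqrt(-36 - 41) = -5 + sqrt(-77) = -5 + I*sqrt(77) ≈ -5.0 + 8.775*I)
-77 + t(21)*X = -77 + (2*21**2)*(-5 + I*sqrt(77)) = -77 + (2*441)*(-5 + I*sqrt(77)) = -77 + 882*(-5 + I*sqrt(77)) = -77 + (-4410 + 882*I*sqrt(77)) = -4487 + 882*I*sqrt(77)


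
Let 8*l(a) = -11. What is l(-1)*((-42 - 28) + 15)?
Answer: 605/8 ≈ 75.625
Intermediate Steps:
l(a) = -11/8 (l(a) = (⅛)*(-11) = -11/8)
l(-1)*((-42 - 28) + 15) = -11*((-42 - 28) + 15)/8 = -11*(-70 + 15)/8 = -11/8*(-55) = 605/8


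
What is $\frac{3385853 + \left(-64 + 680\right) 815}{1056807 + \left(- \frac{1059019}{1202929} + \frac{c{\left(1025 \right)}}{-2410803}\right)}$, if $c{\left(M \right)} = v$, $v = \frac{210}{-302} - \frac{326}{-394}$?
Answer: $\frac{25799770535386546060929}{7012887285458252340164} \approx 3.6789$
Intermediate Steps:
$v = \frac{3928}{29747}$ ($v = 210 \left(- \frac{1}{302}\right) - - \frac{163}{197} = - \frac{105}{151} + \frac{163}{197} = \frac{3928}{29747} \approx 0.13205$)
$c{\left(M \right)} = \frac{3928}{29747}$
$\frac{3385853 + \left(-64 + 680\right) 815}{1056807 + \left(- \frac{1059019}{1202929} + \frac{c{\left(1025 \right)}}{-2410803}\right)} = \frac{3385853 + \left(-64 + 680\right) 815}{1056807 + \left(- \frac{1059019}{1202929} + \frac{3928}{29747 \left(-2410803\right)}\right)} = \frac{3385853 + 616 \cdot 815}{1056807 + \left(\left(-1059019\right) \frac{1}{1202929} + \frac{3928}{29747} \left(- \frac{1}{2410803}\right)\right)} = \frac{3385853 + 502040}{1056807 - \frac{5842050722208007}{6635926074968253}} = \frac{3887893}{1056807 - \frac{5842050722208007}{6635926074968253}} = \frac{3887893}{\frac{7012887285458252340164}{6635926074968253}} = 3887893 \cdot \frac{6635926074968253}{7012887285458252340164} = \frac{25799770535386546060929}{7012887285458252340164}$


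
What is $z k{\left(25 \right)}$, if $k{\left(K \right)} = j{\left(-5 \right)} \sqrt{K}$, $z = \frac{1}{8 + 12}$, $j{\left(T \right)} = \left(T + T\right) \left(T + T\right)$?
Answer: $25$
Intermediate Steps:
$j{\left(T \right)} = 4 T^{2}$ ($j{\left(T \right)} = 2 T 2 T = 4 T^{2}$)
$z = \frac{1}{20} \approx 0.05$
$k{\left(K \right)} = 100 \sqrt{K}$ ($k{\left(K \right)} = 4 \left(-5\right)^{2} \sqrt{K} = 4 \cdot 25 \sqrt{K} = 100 \sqrt{K}$)
$z k{\left(25 \right)} = \frac{100 \sqrt{25}}{20} = \frac{100 \cdot 5}{20} = \frac{1}{20} \cdot 500 = 25$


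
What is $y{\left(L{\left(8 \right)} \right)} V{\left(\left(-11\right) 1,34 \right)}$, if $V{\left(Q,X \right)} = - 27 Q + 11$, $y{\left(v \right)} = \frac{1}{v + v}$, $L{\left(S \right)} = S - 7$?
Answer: $154$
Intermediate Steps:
$L{\left(S \right)} = -7 + S$
$y{\left(v \right)} = \frac{1}{2 v}$
$V{\left(Q,X \right)} = 11 - 27 Q$
$y{\left(L{\left(8 \right)} \right)} V{\left(\left(-11\right) 1,34 \right)} = \frac{1}{2 \left(-7 + 8\right)} \left(11 - 27 \left(\left(-11\right) 1\right)\right) = \frac{1}{2 \cdot 1} \left(11 - -297\right) = \frac{1}{2} \cdot 1 \left(11 + 297\right) = \frac{1}{2} \cdot 308 = 154$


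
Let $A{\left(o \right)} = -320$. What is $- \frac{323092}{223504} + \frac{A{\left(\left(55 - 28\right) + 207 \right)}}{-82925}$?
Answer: $- \frac{1336044141}{926703460} \approx -1.4417$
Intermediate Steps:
$- \frac{323092}{223504} + \frac{A{\left(\left(55 - 28\right) + 207 \right)}}{-82925} = - \frac{323092}{223504} - \frac{320}{-82925} = \left(-323092\right) \frac{1}{223504} - - \frac{64}{16585} = - \frac{80773}{55876} + \frac{64}{16585} = - \frac{1336044141}{926703460}$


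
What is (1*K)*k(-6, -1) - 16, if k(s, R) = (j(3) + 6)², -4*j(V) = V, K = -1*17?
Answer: -7753/16 ≈ -484.56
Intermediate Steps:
K = -17
j(V) = -V/4
k(s, R) = 441/16 (k(s, R) = (-¼*3 + 6)² = (-¾ + 6)² = (21/4)² = 441/16)
(1*K)*k(-6, -1) - 16 = (1*(-17))*(441/16) - 16 = -17*441/16 - 16 = -7497/16 - 16 = -7753/16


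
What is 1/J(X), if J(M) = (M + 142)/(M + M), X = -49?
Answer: -98/93 ≈ -1.0538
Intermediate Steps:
J(M) = (142 + M)/(2*M) (J(M) = (142 + M)/((2*M)) = (142 + M)*(1/(2*M)) = (142 + M)/(2*M))
1/J(X) = 1/((½)*(142 - 49)/(-49)) = 1/((½)*(-1/49)*93) = 1/(-93/98) = -98/93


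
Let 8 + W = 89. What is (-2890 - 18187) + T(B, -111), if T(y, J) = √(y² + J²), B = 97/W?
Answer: -21077 + √80847490/81 ≈ -20966.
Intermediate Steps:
W = 81 (W = -8 + 89 = 81)
B = 97/81 ≈ 1.1975
T(y, J) = √(J² + y²)
(-2890 - 18187) + T(B, -111) = (-2890 - 18187) + √((-111)² + (97/81)²) = -21077 + √(12321 + 9409/6561) = -21077 + √(80847490/6561) = -21077 + √80847490/81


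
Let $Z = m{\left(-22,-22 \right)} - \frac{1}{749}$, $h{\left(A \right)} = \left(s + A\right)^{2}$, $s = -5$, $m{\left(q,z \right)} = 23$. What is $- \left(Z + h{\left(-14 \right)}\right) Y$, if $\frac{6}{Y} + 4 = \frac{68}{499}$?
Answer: $\frac{430559655}{722036} \approx 596.31$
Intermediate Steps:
$Y = - \frac{1497}{964}$ ($Y = \frac{6}{-4 + \frac{68}{499}} = \frac{6}{- \frac{1928}{499}} = 6 \left(- \frac{499}{1928}\right) = - \frac{1497}{964} \approx -1.5529$)
$h{\left(A \right)} = \left(-5 + A\right)^{2}$
$Z = \frac{17226}{749}$ ($Z = 23 - \frac{1}{749} = \frac{17226}{749} \approx 22.999$)
$- \left(Z + h{\left(-14 \right)}\right) Y = - \frac{\left(\frac{17226}{749} + \left(-5 - 14\right)^{2}\right) \left(-1497\right)}{964} = - \frac{\left(\frac{17226}{749} + \left(-19\right)^{2}\right) \left(-1497\right)}{964} = - \frac{\left(\frac{17226}{749} + 361\right) \left(-1497\right)}{964} = - \frac{287615 \left(-1497\right)}{749 \cdot 964} = \left(-1\right) \left(- \frac{430559655}{722036}\right) = \frac{430559655}{722036}$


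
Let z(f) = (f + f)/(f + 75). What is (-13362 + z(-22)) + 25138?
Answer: 624084/53 ≈ 11775.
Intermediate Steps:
z(f) = 2*f/(75 + f) (z(f) = (2*f)/(75 + f) = 2*f/(75 + f))
(-13362 + z(-22)) + 25138 = (-13362 + 2*(-22)/(75 - 22)) + 25138 = (-13362 + 2*(-22)/53) + 25138 = (-13362 + 2*(-22)*(1/53)) + 25138 = (-13362 - 44/53) + 25138 = -708230/53 + 25138 = 624084/53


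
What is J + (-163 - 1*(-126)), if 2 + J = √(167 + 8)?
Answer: -39 + 5*√7 ≈ -25.771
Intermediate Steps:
J = -2 + 5*√7 (J = -2 + √(167 + 8) = -2 + √175 = -2 + 5*√7 ≈ 11.229)
J + (-163 - 1*(-126)) = (-2 + 5*√7) + (-163 - 1*(-126)) = (-2 + 5*√7) + (-163 + 126) = (-2 + 5*√7) - 37 = -39 + 5*√7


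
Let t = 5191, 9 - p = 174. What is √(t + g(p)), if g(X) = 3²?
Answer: 20*√13 ≈ 72.111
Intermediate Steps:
p = -165 (p = 9 - 1*174 = 9 - 174 = -165)
g(X) = 9
√(t + g(p)) = √(5191 + 9) = √5200 = 20*√13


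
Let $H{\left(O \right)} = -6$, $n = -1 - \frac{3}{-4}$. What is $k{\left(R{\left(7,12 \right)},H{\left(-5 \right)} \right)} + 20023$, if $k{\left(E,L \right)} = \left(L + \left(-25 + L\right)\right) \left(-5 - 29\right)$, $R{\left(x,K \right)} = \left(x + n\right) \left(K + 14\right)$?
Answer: $21281$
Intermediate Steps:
$n = - \frac{1}{4}$ ($n = -1 - - \frac{3}{4} = -1 + \frac{3}{4} = - \frac{1}{4} \approx -0.25$)
$R{\left(x,K \right)} = \left(14 + K\right) \left(- \frac{1}{4} + x\right)$ ($R{\left(x,K \right)} = \left(x - \frac{1}{4}\right) \left(K + 14\right) = \left(- \frac{1}{4} + x\right) \left(14 + K\right) = \left(14 + K\right) \left(- \frac{1}{4} + x\right)$)
$k{\left(E,L \right)} = 850 - 68 L$ ($k{\left(E,L \right)} = \left(-25 + 2 L\right) \left(-34\right) = 850 - 68 L$)
$k{\left(R{\left(7,12 \right)},H{\left(-5 \right)} \right)} + 20023 = \left(850 - -408\right) + 20023 = \left(850 + 408\right) + 20023 = 1258 + 20023 = 21281$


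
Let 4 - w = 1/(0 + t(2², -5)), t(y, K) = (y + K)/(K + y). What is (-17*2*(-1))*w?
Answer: 102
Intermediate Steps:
t(y, K) = 1 (t(y, K) = (K + y)/(K + y) = 1)
w = 3 (w = 4 - 1/(0 + 1) = 4 - 1/1 = 4 - 1*1 = 4 - 1 = 3)
(-17*2*(-1))*w = (-17*2*(-1))*3 = -34*(-1)*3 = 34*3 = 102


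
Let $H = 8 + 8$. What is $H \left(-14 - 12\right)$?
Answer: $-416$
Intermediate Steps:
$H = 16$
$H \left(-14 - 12\right) = 16 \left(-14 - 12\right) = 16 \left(-26\right) = -416$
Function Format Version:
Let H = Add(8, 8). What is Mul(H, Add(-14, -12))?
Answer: -416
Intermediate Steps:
H = 16
Mul(H, Add(-14, -12)) = Mul(16, Add(-14, -12)) = Mul(16, -26) = -416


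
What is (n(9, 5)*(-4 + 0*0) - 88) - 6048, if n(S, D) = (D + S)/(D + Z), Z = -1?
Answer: -6150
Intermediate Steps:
n(S, D) = (D + S)/(-1 + D) (n(S, D) = (D + S)/(D - 1) = (D + S)/(-1 + D))
(n(9, 5)*(-4 + 0*0) - 88) - 6048 = (((5 + 9)/(-1 + 5))*(-4 + 0*0) - 88) - 6048 = ((14/4)*(-4 + 0) - 88) - 6048 = (((1/4)*14)*(-4) - 88) - 6048 = ((7/2)*(-4) - 88) - 6048 = (-14 - 88) - 6048 = -102 - 6048 = -6150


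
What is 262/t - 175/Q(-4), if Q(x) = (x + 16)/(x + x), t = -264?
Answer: 15269/132 ≈ 115.67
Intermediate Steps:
Q(x) = (16 + x)/(2*x) (Q(x) = (16 + x)/((2*x)) = (16 + x)*(1/(2*x)) = (16 + x)/(2*x))
262/t - 175/Q(-4) = 262/(-264) - 175*(-8/(16 - 4)) = 262*(-1/264) - 175/((½)*(-¼)*12) = -131/132 - 175/(-3/2) = -131/132 - 175*(-⅔) = -131/132 + 350/3 = 15269/132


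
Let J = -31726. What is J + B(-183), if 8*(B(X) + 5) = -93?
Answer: -253941/8 ≈ -31743.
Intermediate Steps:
B(X) = -133/8 (B(X) = -5 + (⅛)*(-93) = -5 - 93/8 = -133/8)
J + B(-183) = -31726 - 133/8 = -253941/8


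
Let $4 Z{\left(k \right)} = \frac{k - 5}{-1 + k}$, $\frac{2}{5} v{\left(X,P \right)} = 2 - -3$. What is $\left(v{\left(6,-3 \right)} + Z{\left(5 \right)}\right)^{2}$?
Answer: $\frac{625}{4} \approx 156.25$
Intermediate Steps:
$v{\left(X,P \right)} = \frac{25}{2}$ ($v{\left(X,P \right)} = \frac{5 \left(2 - -3\right)}{2} = \frac{5 \left(2 + 3\right)}{2} = \frac{5}{2} \cdot 5 = \frac{25}{2}$)
$Z{\left(k \right)} = \frac{-5 + k}{4 \left(-1 + k\right)}$ ($Z{\left(k \right)} = \frac{\left(k - 5\right) \frac{1}{-1 + k}}{4} = \frac{\left(-5 + k\right) \frac{1}{-1 + k}}{4} = \frac{\frac{1}{-1 + k} \left(-5 + k\right)}{4} = \frac{-5 + k}{4 \left(-1 + k\right)}$)
$\left(v{\left(6,-3 \right)} + Z{\left(5 \right)}\right)^{2} = \left(\frac{25}{2} + \frac{-5 + 5}{4 \left(-1 + 5\right)}\right)^{2} = \left(\frac{25}{2} + \frac{1}{4} \cdot \frac{1}{4} \cdot 0\right)^{2} = \left(\frac{25}{2} + 0\right)^{2} = \left(\frac{25}{2}\right)^{2} = \frac{625}{4}$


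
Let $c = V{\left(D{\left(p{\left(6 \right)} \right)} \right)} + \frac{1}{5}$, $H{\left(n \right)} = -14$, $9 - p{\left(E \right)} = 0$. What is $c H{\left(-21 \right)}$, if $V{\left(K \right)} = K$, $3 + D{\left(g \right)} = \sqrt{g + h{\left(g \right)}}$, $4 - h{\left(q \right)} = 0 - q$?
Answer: $\frac{196}{5} - 14 \sqrt{22} \approx -26.466$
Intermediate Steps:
$p{\left(E \right)} = 9$ ($p{\left(E \right)} = 9 - 0 = 9 + 0 = 9$)
$h{\left(q \right)} = 4 + q$ ($h{\left(q \right)} = 4 - \left(0 - q\right) = 4 - - q = 4 + q$)
$D{\left(g \right)} = -3 + \sqrt{4 + 2 g}$ ($D{\left(g \right)} = -3 + \sqrt{g + \left(4 + g\right)} = -3 + \sqrt{4 + 2 g}$)
$c = - \frac{14}{5} + \sqrt{22}$ ($c = \left(-3 + \sqrt{4 + 2 \cdot 9}\right) + \frac{1}{5} = \left(-3 + \sqrt{4 + 18}\right) + \frac{1}{5} = \left(-3 + \sqrt{22}\right) + \frac{1}{5} = - \frac{14}{5} + \sqrt{22} \approx 1.8904$)
$c H{\left(-21 \right)} = \left(- \frac{14}{5} + \sqrt{22}\right) \left(-14\right) = \frac{196}{5} - 14 \sqrt{22}$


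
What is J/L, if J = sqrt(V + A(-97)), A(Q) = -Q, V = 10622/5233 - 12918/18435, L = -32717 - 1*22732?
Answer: -sqrt(101678051050196045)/1783061571465 ≈ -0.00017883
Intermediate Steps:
L = -55449 (L = -32717 - 22732 = -55449)
V = 42738892/32156785 (V = 10622*(1/5233) - 12918*1/18435 = 10622/5233 - 4306/6145 = 42738892/32156785 ≈ 1.3291)
J = sqrt(101678051050196045)/32156785 (J = sqrt(42738892/32156785 - 1*(-97)) = sqrt(42738892/32156785 + 97) = sqrt(3161947037/32156785) = sqrt(101678051050196045)/32156785 ≈ 9.9161)
J/L = (sqrt(101678051050196045)/32156785)/(-55449) = (sqrt(101678051050196045)/32156785)*(-1/55449) = -sqrt(101678051050196045)/1783061571465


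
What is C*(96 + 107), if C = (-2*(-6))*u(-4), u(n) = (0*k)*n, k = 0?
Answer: 0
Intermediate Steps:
u(n) = 0 (u(n) = (0*0)*n = 0*n = 0)
C = 0 (C = -2*(-6)*0 = 12*0 = 0)
C*(96 + 107) = 0*(96 + 107) = 0*203 = 0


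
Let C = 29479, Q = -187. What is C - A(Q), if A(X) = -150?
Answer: 29629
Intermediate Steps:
C - A(Q) = 29479 - 1*(-150) = 29479 + 150 = 29629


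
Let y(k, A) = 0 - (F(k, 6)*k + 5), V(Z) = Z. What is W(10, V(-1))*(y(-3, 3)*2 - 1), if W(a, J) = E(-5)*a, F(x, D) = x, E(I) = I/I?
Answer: -290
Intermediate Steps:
E(I) = 1
W(a, J) = a (W(a, J) = 1*a = a)
y(k, A) = -5 - k² (y(k, A) = 0 - (k*k + 5) = 0 - (k² + 5) = 0 - (5 + k²) = 0 + (-5 - k²) = -5 - k²)
W(10, V(-1))*(y(-3, 3)*2 - 1) = 10*((-5 - 1*(-3)²)*2 - 1) = 10*((-5 - 1*9)*2 - 1) = 10*((-5 - 9)*2 - 1) = 10*(-14*2 - 1) = 10*(-28 - 1) = 10*(-29) = -290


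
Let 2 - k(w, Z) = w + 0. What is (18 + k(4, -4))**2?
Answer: 256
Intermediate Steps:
k(w, Z) = 2 - w (k(w, Z) = 2 - (w + 0) = 2 - w)
(18 + k(4, -4))**2 = (18 + (2 - 1*4))**2 = (18 + (2 - 4))**2 = (18 - 2)**2 = 16**2 = 256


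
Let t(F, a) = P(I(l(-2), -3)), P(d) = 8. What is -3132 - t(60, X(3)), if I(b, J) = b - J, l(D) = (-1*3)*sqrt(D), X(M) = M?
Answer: -3140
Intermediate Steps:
l(D) = -3*sqrt(D)
t(F, a) = 8
-3132 - t(60, X(3)) = -3132 - 1*8 = -3132 - 8 = -3140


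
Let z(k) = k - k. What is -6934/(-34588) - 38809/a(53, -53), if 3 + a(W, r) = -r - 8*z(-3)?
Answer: -167747374/216175 ≈ -775.98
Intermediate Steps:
z(k) = 0
a(W, r) = -3 - r (a(W, r) = -3 + (-r - 8*0) = -3 + (-r + 0) = -3 - r)
-6934/(-34588) - 38809/a(53, -53) = -6934/(-34588) - 38809/(-3 - 1*(-53)) = -6934*(-1/34588) - 38809/(-3 + 53) = 3467/17294 - 38809/50 = -167747374/216175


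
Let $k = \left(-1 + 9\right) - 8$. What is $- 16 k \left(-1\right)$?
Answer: $0$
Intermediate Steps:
$k = 0$ ($k = 8 - 8 = 0$)
$- 16 k \left(-1\right) = \left(-16\right) 0 \left(-1\right) = 0 \left(-1\right) = 0$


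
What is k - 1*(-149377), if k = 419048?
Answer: 568425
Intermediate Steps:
k - 1*(-149377) = 419048 - 1*(-149377) = 419048 + 149377 = 568425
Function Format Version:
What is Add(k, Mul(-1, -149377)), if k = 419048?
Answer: 568425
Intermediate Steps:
Add(k, Mul(-1, -149377)) = Add(419048, Mul(-1, -149377)) = Add(419048, 149377) = 568425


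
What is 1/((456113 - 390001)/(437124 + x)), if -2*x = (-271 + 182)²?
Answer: 866327/132224 ≈ 6.5520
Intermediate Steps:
x = -7921/2 (x = -(-271 + 182)²/2 = -½*(-89)² = -½*7921 = -7921/2 ≈ -3960.5)
1/((456113 - 390001)/(437124 + x)) = 1/((456113 - 390001)/(437124 - 7921/2)) = 1/(66112/(866327/2)) = 1/(66112*(2/866327)) = 1/(132224/866327) = 866327/132224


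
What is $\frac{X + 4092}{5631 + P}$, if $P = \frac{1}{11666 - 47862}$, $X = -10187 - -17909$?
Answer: $\frac{427619544}{203819675} \approx 2.098$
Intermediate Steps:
$X = 7722$ ($X = -10187 + 17909 = 7722$)
$P = - \frac{1}{36196}$ ($P = \frac{1}{-36196} = - \frac{1}{36196} \approx -2.7627 \cdot 10^{-5}$)
$\frac{X + 4092}{5631 + P} = \frac{7722 + 4092}{5631 - \frac{1}{36196}} = \frac{11814}{\frac{203819675}{36196}} = 11814 \cdot \frac{36196}{203819675} = \frac{427619544}{203819675}$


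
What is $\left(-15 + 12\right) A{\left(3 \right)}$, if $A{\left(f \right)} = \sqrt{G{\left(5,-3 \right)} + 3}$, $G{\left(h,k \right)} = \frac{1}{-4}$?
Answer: $- \frac{3 \sqrt{11}}{2} \approx -4.9749$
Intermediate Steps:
$G{\left(h,k \right)} = - \frac{1}{4}$
$A{\left(f \right)} = \frac{\sqrt{11}}{2}$ ($A{\left(f \right)} = \sqrt{- \frac{1}{4} + 3} = \sqrt{\frac{11}{4}} = \frac{\sqrt{11}}{2}$)
$\left(-15 + 12\right) A{\left(3 \right)} = \left(-15 + 12\right) \frac{\sqrt{11}}{2} = - 3 \frac{\sqrt{11}}{2} = - \frac{3 \sqrt{11}}{2}$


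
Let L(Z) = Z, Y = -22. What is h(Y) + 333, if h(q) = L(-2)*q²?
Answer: -635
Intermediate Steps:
h(q) = -2*q²
h(Y) + 333 = -2*(-22)² + 333 = -2*484 + 333 = -968 + 333 = -635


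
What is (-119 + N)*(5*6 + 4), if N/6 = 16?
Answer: -782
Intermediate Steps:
N = 96 (N = 6*16 = 96)
(-119 + N)*(5*6 + 4) = (-119 + 96)*(5*6 + 4) = -23*(30 + 4) = -23*34 = -782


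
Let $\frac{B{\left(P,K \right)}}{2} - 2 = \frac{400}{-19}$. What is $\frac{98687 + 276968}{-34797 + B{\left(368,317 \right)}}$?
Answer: $- \frac{7137445}{661867} \approx -10.784$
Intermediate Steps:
$B{\left(P,K \right)} = - \frac{724}{19}$ ($B{\left(P,K \right)} = 4 + 2 \frac{400}{-19} = 4 + 2 \cdot 400 \left(- \frac{1}{19}\right) = 4 + 2 \left(- \frac{400}{19}\right) = 4 - \frac{800}{19} = - \frac{724}{19}$)
$\frac{98687 + 276968}{-34797 + B{\left(368,317 \right)}} = \frac{98687 + 276968}{-34797 - \frac{724}{19}} = \frac{375655}{- \frac{661867}{19}} = 375655 \left(- \frac{19}{661867}\right) = - \frac{7137445}{661867}$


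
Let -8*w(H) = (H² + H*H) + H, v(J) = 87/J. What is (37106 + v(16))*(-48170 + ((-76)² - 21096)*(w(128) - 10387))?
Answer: 65932628168665/8 ≈ 8.2416e+12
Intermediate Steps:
w(H) = -H²/4 - H/8 (w(H) = -((H² + H*H) + H)/8 = -((H² + H²) + H)/8 = -(2*H² + H)/8 = -(H + 2*H²)/8 = -H²/4 - H/8)
(37106 + v(16))*(-48170 + ((-76)² - 21096)*(w(128) - 10387)) = (37106 + 87/16)*(-48170 + ((-76)² - 21096)*(-⅛*128*(1 + 2*128) - 10387)) = (37106 + 87*(1/16))*(-48170 + (5776 - 21096)*(-⅛*128*(1 + 256) - 10387)) = (37106 + 87/16)*(-48170 - 15320*(-⅛*128*257 - 10387)) = 593783*(-48170 - 15320*(-4112 - 10387))/16 = 593783*(-48170 - 15320*(-14499))/16 = 593783*(-48170 + 222124680)/16 = (593783/16)*222076510 = 65932628168665/8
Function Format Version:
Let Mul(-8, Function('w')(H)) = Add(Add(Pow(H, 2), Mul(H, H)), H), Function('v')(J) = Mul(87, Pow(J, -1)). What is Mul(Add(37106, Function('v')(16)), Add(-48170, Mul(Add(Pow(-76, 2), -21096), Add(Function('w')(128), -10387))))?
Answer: Rational(65932628168665, 8) ≈ 8.2416e+12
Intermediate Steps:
Function('w')(H) = Add(Mul(Rational(-1, 4), Pow(H, 2)), Mul(Rational(-1, 8), H)) (Function('w')(H) = Mul(Rational(-1, 8), Add(Add(Pow(H, 2), Mul(H, H)), H)) = Mul(Rational(-1, 8), Add(Add(Pow(H, 2), Pow(H, 2)), H)) = Mul(Rational(-1, 8), Add(Mul(2, Pow(H, 2)), H)) = Mul(Rational(-1, 8), Add(H, Mul(2, Pow(H, 2)))) = Add(Mul(Rational(-1, 4), Pow(H, 2)), Mul(Rational(-1, 8), H)))
Mul(Add(37106, Function('v')(16)), Add(-48170, Mul(Add(Pow(-76, 2), -21096), Add(Function('w')(128), -10387)))) = Mul(Add(37106, Mul(87, Pow(16, -1))), Add(-48170, Mul(Add(Pow(-76, 2), -21096), Add(Mul(Rational(-1, 8), 128, Add(1, Mul(2, 128))), -10387)))) = Mul(Add(37106, Mul(87, Rational(1, 16))), Add(-48170, Mul(Add(5776, -21096), Add(Mul(Rational(-1, 8), 128, Add(1, 256)), -10387)))) = Mul(Add(37106, Rational(87, 16)), Add(-48170, Mul(-15320, Add(Mul(Rational(-1, 8), 128, 257), -10387)))) = Mul(Rational(593783, 16), Add(-48170, Mul(-15320, Add(-4112, -10387)))) = Mul(Rational(593783, 16), Add(-48170, Mul(-15320, -14499))) = Mul(Rational(593783, 16), Add(-48170, 222124680)) = Mul(Rational(593783, 16), 222076510) = Rational(65932628168665, 8)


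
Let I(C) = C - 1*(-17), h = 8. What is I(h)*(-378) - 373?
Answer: -9823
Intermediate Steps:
I(C) = 17 + C (I(C) = C + 17 = 17 + C)
I(h)*(-378) - 373 = (17 + 8)*(-378) - 373 = 25*(-378) - 373 = -9450 - 373 = -9823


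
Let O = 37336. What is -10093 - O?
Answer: -47429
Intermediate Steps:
-10093 - O = -10093 - 1*37336 = -10093 - 37336 = -47429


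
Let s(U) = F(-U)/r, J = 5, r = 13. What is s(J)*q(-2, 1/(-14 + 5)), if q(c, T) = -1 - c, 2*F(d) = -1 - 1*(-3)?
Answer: 1/13 ≈ 0.076923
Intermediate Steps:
F(d) = 1 (F(d) = (-1 - 1*(-3))/2 = (-1 + 3)/2 = (1/2)*2 = 1)
s(U) = 1/13
s(J)*q(-2, 1/(-14 + 5)) = (-1 - 1*(-2))/13 = (-1 + 2)/13 = (1/13)*1 = 1/13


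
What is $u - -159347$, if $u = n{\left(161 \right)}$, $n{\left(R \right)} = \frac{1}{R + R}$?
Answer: $\frac{51309735}{322} \approx 1.5935 \cdot 10^{5}$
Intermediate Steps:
$n{\left(R \right)} = \frac{1}{2 R}$
$u = \frac{1}{322}$ ($u = \frac{1}{2 \cdot 161} = \frac{1}{2} \cdot \frac{1}{161} = \frac{1}{322} \approx 0.0031056$)
$u - -159347 = \frac{1}{322} - -159347 = \frac{1}{322} + 159347 = \frac{51309735}{322}$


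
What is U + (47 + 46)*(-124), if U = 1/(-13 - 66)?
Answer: -911029/79 ≈ -11532.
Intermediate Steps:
U = -1/79 (U = 1/(-79) = -1/79 ≈ -0.012658)
U + (47 + 46)*(-124) = -1/79 + (47 + 46)*(-124) = -1/79 + 93*(-124) = -1/79 - 11532 = -911029/79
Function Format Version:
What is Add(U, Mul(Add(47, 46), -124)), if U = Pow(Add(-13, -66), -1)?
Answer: Rational(-911029, 79) ≈ -11532.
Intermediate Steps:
U = Rational(-1, 79) (U = Pow(-79, -1) = Rational(-1, 79) ≈ -0.012658)
Add(U, Mul(Add(47, 46), -124)) = Add(Rational(-1, 79), Mul(Add(47, 46), -124)) = Add(Rational(-1, 79), Mul(93, -124)) = Add(Rational(-1, 79), -11532) = Rational(-911029, 79)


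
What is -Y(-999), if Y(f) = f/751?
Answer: 999/751 ≈ 1.3302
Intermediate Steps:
Y(f) = f/751 (Y(f) = f*(1/751) = f/751)
-Y(-999) = -(-999)/751 = -1*(-999/751) = 999/751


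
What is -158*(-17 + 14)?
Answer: 474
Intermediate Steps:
-158*(-17 + 14) = -158*(-3) = 474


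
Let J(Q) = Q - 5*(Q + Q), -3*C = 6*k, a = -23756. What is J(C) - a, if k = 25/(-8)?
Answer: 94799/4 ≈ 23700.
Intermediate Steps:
k = -25/8 (k = 25*(-1/8) = -25/8 ≈ -3.1250)
C = 25/4 (C = -2*(-25)/8 = -1/3*(-75/4) = 25/4 ≈ 6.2500)
J(Q) = -9*Q (J(Q) = Q - 5*2*Q = Q - 10*Q = -9*Q)
J(C) - a = -9*25/4 - 1*(-23756) = -225/4 + 23756 = 94799/4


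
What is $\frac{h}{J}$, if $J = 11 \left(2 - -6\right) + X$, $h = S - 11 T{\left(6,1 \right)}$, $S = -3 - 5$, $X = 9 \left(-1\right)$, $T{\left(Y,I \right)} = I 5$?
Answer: $- \frac{63}{79} \approx -0.79747$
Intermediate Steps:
$T{\left(Y,I \right)} = 5 I$
$X = -9$
$S = -8$ ($S = -3 - 5 = -8$)
$h = -63$ ($h = -8 - 11 \cdot 5 \cdot 1 = -8 - 55 = -63$)
$J = 79$ ($J = 11 \left(2 - -6\right) - 9 = 11 \left(2 + 6\right) - 9 = 11 \cdot 8 - 9 = 88 - 9 = 79$)
$\frac{h}{J} = - \frac{63}{79}$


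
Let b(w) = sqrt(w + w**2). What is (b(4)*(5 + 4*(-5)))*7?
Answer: -210*sqrt(5) ≈ -469.57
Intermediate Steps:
(b(4)*(5 + 4*(-5)))*7 = (sqrt(4*(1 + 4))*(5 + 4*(-5)))*7 = (sqrt(4*5)*(5 - 20))*7 = (sqrt(20)*(-15))*7 = ((2*sqrt(5))*(-15))*7 = -30*sqrt(5)*7 = -210*sqrt(5)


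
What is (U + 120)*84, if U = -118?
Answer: 168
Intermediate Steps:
(U + 120)*84 = (-118 + 120)*84 = 2*84 = 168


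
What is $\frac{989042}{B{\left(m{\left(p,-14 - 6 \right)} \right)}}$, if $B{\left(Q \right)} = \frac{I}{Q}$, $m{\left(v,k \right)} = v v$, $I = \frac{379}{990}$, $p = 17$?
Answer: $\frac{282974806620}{379} \approx 7.4664 \cdot 10^{8}$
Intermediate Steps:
$I = \frac{379}{990}$ ($I = 379 \cdot \frac{1}{990} = \frac{379}{990} \approx 0.38283$)
$m{\left(v,k \right)} = v^{2}$
$B{\left(Q \right)} = \frac{379}{990 Q}$
$\frac{989042}{B{\left(m{\left(p,-14 - 6 \right)} \right)}} = \frac{989042}{\frac{379}{990} \frac{1}{17^{2}}} = \frac{989042}{\frac{379}{990} \cdot \frac{1}{289}} = \frac{989042}{\frac{379}{286110}} = 989042 \cdot \frac{286110}{379} = \frac{282974806620}{379}$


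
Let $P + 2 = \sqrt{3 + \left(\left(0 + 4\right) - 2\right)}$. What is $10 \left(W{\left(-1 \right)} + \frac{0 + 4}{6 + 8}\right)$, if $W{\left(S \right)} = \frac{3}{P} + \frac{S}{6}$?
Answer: $\frac{1285}{21} + 30 \sqrt{5} \approx 128.27$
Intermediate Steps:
$P = -2 + \sqrt{5}$ ($P = -2 + \sqrt{3 + \left(\left(0 + 4\right) - 2\right)} = -2 + \sqrt{3 + \left(4 - 2\right)} = -2 + \sqrt{3 + 2} = -2 + \sqrt{5} \approx 0.23607$)
$W{\left(S \right)} = \frac{3}{-2 + \sqrt{5}} + \frac{S}{6}$
$10 \left(W{\left(-1 \right)} + \frac{0 + 4}{6 + 8}\right) = 10 \left(\left(6 + 3 \sqrt{5} + \frac{1}{6} \left(-1\right)\right) + \frac{0 + 4}{6 + 8}\right) = 10 \left(\left(6 + 3 \sqrt{5} - \frac{1}{6}\right) + \frac{4}{14}\right) = 10 \left(\left(\frac{35}{6} + 3 \sqrt{5}\right) + 4 \cdot \frac{1}{14}\right) = 10 \left(\left(\frac{35}{6} + 3 \sqrt{5}\right) + \frac{2}{7}\right) = 10 \left(\frac{257}{42} + 3 \sqrt{5}\right) = \frac{1285}{21} + 30 \sqrt{5}$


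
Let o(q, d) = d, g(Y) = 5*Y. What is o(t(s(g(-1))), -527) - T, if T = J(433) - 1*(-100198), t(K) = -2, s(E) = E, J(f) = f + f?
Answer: -101591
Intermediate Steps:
J(f) = 2*f
T = 101064 (T = 2*433 - 1*(-100198) = 866 + 100198 = 101064)
o(t(s(g(-1))), -527) - T = -527 - 1*101064 = -527 - 101064 = -101591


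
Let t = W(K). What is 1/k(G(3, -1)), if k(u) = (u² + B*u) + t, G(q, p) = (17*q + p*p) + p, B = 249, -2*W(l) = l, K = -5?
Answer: 2/30605 ≈ 6.5349e-5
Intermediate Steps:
W(l) = -l/2
t = 5/2 (t = -½*(-5) = 5/2 ≈ 2.5000)
G(q, p) = p + p² + 17*q (G(q, p) = (17*q + p²) + p = (p² + 17*q) + p = p + p² + 17*q)
k(u) = 5/2 + u² + 249*u (k(u) = (u² + 249*u) + 5/2 = 5/2 + u² + 249*u)
1/k(G(3, -1)) = 1/(5/2 + (-1 + (-1)² + 17*3)² + 249*(-1 + (-1)² + 17*3)) = 1/(5/2 + (-1 + 1 + 51)² + 249*(-1 + 1 + 51)) = 1/(5/2 + 51² + 249*51) = 1/(5/2 + 2601 + 12699) = 1/(30605/2) = 2/30605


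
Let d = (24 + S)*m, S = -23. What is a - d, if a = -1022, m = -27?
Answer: -995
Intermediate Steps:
d = -27 (d = (24 - 23)*(-27) = 1*(-27) = -27)
a - d = -1022 - 1*(-27) = -1022 + 27 = -995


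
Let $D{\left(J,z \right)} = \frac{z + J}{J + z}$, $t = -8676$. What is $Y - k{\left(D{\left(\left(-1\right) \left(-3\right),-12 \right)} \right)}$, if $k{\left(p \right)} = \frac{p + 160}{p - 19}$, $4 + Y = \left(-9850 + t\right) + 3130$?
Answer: $- \frac{277039}{18} \approx -15391.0$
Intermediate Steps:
$D{\left(J,z \right)} = 1$ ($D{\left(J,z \right)} = \frac{J + z}{J + z} = 1$)
$Y = -15400$ ($Y = -4 + \left(\left(-9850 - 8676\right) + 3130\right) = -4 + \left(-18526 + 3130\right) = -4 - 15396 = -15400$)
$k{\left(p \right)} = \frac{160 + p}{-19 + p}$
$Y - k{\left(D{\left(\left(-1\right) \left(-3\right),-12 \right)} \right)} = -15400 - \frac{160 + 1}{-19 + 1} = -15400 - \frac{1}{-18} \cdot 161 = -15400 - \left(- \frac{1}{18}\right) 161 = -15400 - - \frac{161}{18} = -15400 + \frac{161}{18} = - \frac{277039}{18}$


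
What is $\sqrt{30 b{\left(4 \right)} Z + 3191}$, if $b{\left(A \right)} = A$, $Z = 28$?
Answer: $\sqrt{6551} \approx 80.938$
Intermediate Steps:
$\sqrt{30 b{\left(4 \right)} Z + 3191} = \sqrt{30 \cdot 4 \cdot 28 + 3191} = \sqrt{120 \cdot 28 + 3191} = \sqrt{3360 + 3191} = \sqrt{6551}$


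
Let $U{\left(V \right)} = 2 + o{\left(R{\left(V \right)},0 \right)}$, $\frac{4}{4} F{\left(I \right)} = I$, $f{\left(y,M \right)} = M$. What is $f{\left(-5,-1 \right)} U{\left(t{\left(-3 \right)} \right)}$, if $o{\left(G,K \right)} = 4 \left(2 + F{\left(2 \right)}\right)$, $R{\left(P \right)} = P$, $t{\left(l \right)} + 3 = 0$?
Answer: $-18$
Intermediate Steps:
$F{\left(I \right)} = I$
$t{\left(l \right)} = -3$ ($t{\left(l \right)} = -3 + 0 = -3$)
$o{\left(G,K \right)} = 16$ ($o{\left(G,K \right)} = 4 \left(2 + 2\right) = 4 \cdot 4 = 16$)
$U{\left(V \right)} = 18$ ($U{\left(V \right)} = 2 + 16 = 18$)
$f{\left(-5,-1 \right)} U{\left(t{\left(-3 \right)} \right)} = \left(-1\right) 18 = -18$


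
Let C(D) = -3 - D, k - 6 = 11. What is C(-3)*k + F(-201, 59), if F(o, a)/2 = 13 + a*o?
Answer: -23692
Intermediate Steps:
k = 17 (k = 6 + 11 = 17)
F(o, a) = 26 + 2*a*o (F(o, a) = 2*(13 + a*o) = 26 + 2*a*o)
C(-3)*k + F(-201, 59) = (-3 - 1*(-3))*17 + (26 + 2*59*(-201)) = (-3 + 3)*17 + (26 - 23718) = 0*17 - 23692 = 0 - 23692 = -23692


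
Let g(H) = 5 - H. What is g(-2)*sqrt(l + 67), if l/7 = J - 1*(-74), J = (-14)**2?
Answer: 7*sqrt(1957) ≈ 309.67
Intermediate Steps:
J = 196
l = 1890 (l = 7*(196 - 1*(-74)) = 7*(196 + 74) = 7*270 = 1890)
g(-2)*sqrt(l + 67) = (5 - 1*(-2))*sqrt(1890 + 67) = (5 + 2)*sqrt(1957) = 7*sqrt(1957)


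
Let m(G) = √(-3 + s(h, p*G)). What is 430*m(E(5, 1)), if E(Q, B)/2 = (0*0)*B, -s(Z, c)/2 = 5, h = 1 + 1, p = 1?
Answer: 430*I*√13 ≈ 1550.4*I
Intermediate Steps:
h = 2
s(Z, c) = -10 (s(Z, c) = -2*5 = -10)
E(Q, B) = 0 (E(Q, B) = 2*((0*0)*B) = 2*(0*B) = 2*0 = 0)
m(G) = I*√13 (m(G) = √(-3 - 10) = √(-13) = I*√13)
430*m(E(5, 1)) = 430*(I*√13) = 430*I*√13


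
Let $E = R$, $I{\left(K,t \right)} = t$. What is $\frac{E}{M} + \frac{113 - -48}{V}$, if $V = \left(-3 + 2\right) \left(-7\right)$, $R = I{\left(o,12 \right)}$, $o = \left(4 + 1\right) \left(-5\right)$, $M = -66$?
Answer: $\frac{251}{11} \approx 22.818$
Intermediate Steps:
$o = -25$ ($o = 5 \left(-5\right) = -25$)
$R = 12$
$E = 12$
$V = 7$ ($V = \left(-1\right) \left(-7\right) = 7$)
$\frac{E}{M} + \frac{113 - -48}{V} = \frac{12}{-66} + \frac{113 - -48}{7} = 12 \left(- \frac{1}{66}\right) + \left(113 + 48\right) \frac{1}{7} = - \frac{2}{11} + 161 \cdot \frac{1}{7} = - \frac{2}{11} + 23 = \frac{251}{11}$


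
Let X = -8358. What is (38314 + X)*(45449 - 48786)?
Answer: -99963172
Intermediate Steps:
(38314 + X)*(45449 - 48786) = (38314 - 8358)*(45449 - 48786) = 29956*(-3337) = -99963172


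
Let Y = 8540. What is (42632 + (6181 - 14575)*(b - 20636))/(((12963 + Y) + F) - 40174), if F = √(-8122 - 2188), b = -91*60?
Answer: -4090675245976/348616551 - 219092456*I*√10310/348616551 ≈ -11734.0 - 63.813*I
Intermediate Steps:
b = -5460
F = I*√10310 (F = √(-10310) = I*√10310 ≈ 101.54*I)
(42632 + (6181 - 14575)*(b - 20636))/(((12963 + Y) + F) - 40174) = (42632 + (6181 - 14575)*(-5460 - 20636))/(((12963 + 8540) + I*√10310) - 40174) = (42632 - 8394*(-26096))/((21503 + I*√10310) - 40174) = (42632 + 219049824)/(-18671 + I*√10310) = 219092456/(-18671 + I*√10310)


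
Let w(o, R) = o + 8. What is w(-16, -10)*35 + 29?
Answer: -251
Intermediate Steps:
w(o, R) = 8 + o
w(-16, -10)*35 + 29 = (8 - 16)*35 + 29 = -8*35 + 29 = -280 + 29 = -251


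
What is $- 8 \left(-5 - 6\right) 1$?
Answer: $88$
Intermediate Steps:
$- 8 \left(-5 - 6\right) 1 = \left(-8\right) \left(-11\right) 1 = 88 \cdot 1 = 88$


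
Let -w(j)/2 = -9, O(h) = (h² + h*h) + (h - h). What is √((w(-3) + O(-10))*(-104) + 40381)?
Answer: √17709 ≈ 133.08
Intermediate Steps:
O(h) = 2*h² (O(h) = (h² + h²) + 0 = 2*h² + 0 = 2*h²)
w(j) = 18 (w(j) = -2*(-9) = 18)
√((w(-3) + O(-10))*(-104) + 40381) = √((18 + 2*(-10)²)*(-104) + 40381) = √((18 + 2*100)*(-104) + 40381) = √((18 + 200)*(-104) + 40381) = √(218*(-104) + 40381) = √(-22672 + 40381) = √17709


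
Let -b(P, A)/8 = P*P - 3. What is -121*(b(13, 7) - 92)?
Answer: 171820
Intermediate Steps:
b(P, A) = 24 - 8*P² (b(P, A) = -8*(P*P - 3) = -8*(P² - 3) = -8*(-3 + P²) = 24 - 8*P²)
-121*(b(13, 7) - 92) = -121*((24 - 8*13²) - 92) = -121*((24 - 8*169) - 92) = -121*((24 - 1352) - 92) = -121*(-1328 - 92) = -121*(-1420) = 171820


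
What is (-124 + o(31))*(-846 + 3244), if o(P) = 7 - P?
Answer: -354904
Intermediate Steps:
(-124 + o(31))*(-846 + 3244) = (-124 + (7 - 1*31))*(-846 + 3244) = (-124 + (7 - 31))*2398 = (-124 - 24)*2398 = -148*2398 = -354904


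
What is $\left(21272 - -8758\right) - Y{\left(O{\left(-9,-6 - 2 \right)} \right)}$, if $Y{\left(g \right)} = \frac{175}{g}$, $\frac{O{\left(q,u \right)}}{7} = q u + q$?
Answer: $\frac{1891865}{63} \approx 30030.0$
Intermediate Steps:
$O{\left(q,u \right)} = 7 q + 7 q u$ ($O{\left(q,u \right)} = 7 \left(q u + q\right) = 7 \left(q + q u\right) = 7 q + 7 q u$)
$\left(21272 - -8758\right) - Y{\left(O{\left(-9,-6 - 2 \right)} \right)} = \left(21272 - -8758\right) - \frac{175}{7 \left(-9\right) \left(1 - 8\right)} = \left(21272 + 8758\right) - \frac{175}{7 \left(-9\right) \left(1 - 8\right)} = 30030 - \frac{175}{7 \left(-9\right) \left(1 - 8\right)} = 30030 - \frac{175}{7 \left(-9\right) \left(-7\right)} = 30030 - \frac{175}{441} = 30030 - 175 \cdot \frac{1}{441} = 30030 - \frac{25}{63} = \frac{1891865}{63}$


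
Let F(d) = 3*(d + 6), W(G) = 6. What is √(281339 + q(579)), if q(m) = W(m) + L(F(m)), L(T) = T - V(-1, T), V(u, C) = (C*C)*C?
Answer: 5*I*√216206431 ≈ 73520.0*I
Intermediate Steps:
V(u, C) = C³ (V(u, C) = C²*C = C³)
F(d) = 18 + 3*d (F(d) = 3*(6 + d) = 18 + 3*d)
L(T) = T - T³
q(m) = 24 - (18 + 3*m)³ + 3*m (q(m) = 6 + ((18 + 3*m) - (18 + 3*m)³) = 6 + (18 - (18 + 3*m)³ + 3*m) = 24 - (18 + 3*m)³ + 3*m)
√(281339 + q(579)) = √(281339 + (24 - 27*(6 + 579)³ + 3*579)) = √(281339 + (24 - 27*585³ + 1737)) = √(281339 + (24 - 27*200201625 + 1737)) = √(281339 + (24 - 5405443875 + 1737)) = √(281339 - 5405442114) = √(-5405160775) = 5*I*√216206431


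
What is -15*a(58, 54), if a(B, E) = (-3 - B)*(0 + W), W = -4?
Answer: -3660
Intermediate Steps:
a(B, E) = 12 + 4*B (a(B, E) = (-3 - B)*(0 - 4) = (-3 - B)*(-4) = 12 + 4*B)
-15*a(58, 54) = -15*(12 + 4*58) = -15*(12 + 232) = -15*244 = -3660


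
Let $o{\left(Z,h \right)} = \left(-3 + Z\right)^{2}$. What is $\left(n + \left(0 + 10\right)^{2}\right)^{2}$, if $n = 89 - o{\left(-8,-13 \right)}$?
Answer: $4624$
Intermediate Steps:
$n = -32$ ($n = 89 - \left(-3 - 8\right)^{2} = 89 - \left(-11\right)^{2} = 89 - 121 = -32$)
$\left(n + \left(0 + 10\right)^{2}\right)^{2} = \left(-32 + \left(0 + 10\right)^{2}\right)^{2} = \left(-32 + 10^{2}\right)^{2} = \left(-32 + 100\right)^{2} = 68^{2} = 4624$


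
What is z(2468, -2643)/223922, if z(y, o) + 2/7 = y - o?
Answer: 35775/1567454 ≈ 0.022824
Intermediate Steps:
z(y, o) = -2/7 + y - o (z(y, o) = -2/7 + (y - o) = -2/7 + y - o)
z(2468, -2643)/223922 = (-2/7 + 2468 - 1*(-2643))/223922 = (-2/7 + 2468 + 2643)*(1/223922) = (35775/7)*(1/223922) = 35775/1567454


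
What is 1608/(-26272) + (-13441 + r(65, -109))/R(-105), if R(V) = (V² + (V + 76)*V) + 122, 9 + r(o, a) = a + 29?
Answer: -5910639/5825816 ≈ -1.0146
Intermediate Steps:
r(o, a) = 20 + a (r(o, a) = -9 + (a + 29) = -9 + (29 + a) = 20 + a)
R(V) = 122 + V² + V*(76 + V) (R(V) = (V² + (76 + V)*V) + 122 = (V² + V*(76 + V)) + 122 = 122 + V² + V*(76 + V))
1608/(-26272) + (-13441 + r(65, -109))/R(-105) = 1608/(-26272) + (-13441 + (20 - 109))/(122 + 2*(-105)² + 76*(-105)) = 1608*(-1/26272) + (-13441 - 89)/(122 + 2*11025 - 7980) = -201/3284 - 13530/(122 + 22050 - 7980) = -201/3284 - 13530/14192 = -201/3284 - 13530*1/14192 = -201/3284 - 6765/7096 = -5910639/5825816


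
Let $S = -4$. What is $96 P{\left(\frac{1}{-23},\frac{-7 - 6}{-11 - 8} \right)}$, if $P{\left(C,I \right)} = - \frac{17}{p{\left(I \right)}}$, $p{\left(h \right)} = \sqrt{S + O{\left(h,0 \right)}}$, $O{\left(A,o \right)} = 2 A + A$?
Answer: $\frac{1632 i \sqrt{703}}{37} \approx 1169.5 i$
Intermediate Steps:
$O{\left(A,o \right)} = 3 A$
$p{\left(h \right)} = \sqrt{-4 + 3 h}$
$P{\left(C,I \right)} = - \frac{17}{\sqrt{-4 + 3 I}}$
$96 P{\left(\frac{1}{-23},\frac{-7 - 6}{-11 - 8} \right)} = 96 \left(- \frac{17}{\sqrt{-4 + 3 \frac{-7 - 6}{-11 - 8}}}\right) = 96 \left(- \frac{17}{\sqrt{-4 + 3 \left(- \frac{13}{-19}\right)}}\right) = 96 \left(- \frac{17}{\sqrt{-4 + 3 \left(\left(-13\right) \left(- \frac{1}{19}\right)\right)}}\right) = 96 \left(- \frac{17}{\sqrt{-4 + 3 \cdot \frac{13}{19}}}\right) = 96 \left(- \frac{17}{\sqrt{-4 + \frac{39}{19}}}\right) = 96 \left(- \frac{17}{\frac{1}{19} i \sqrt{703}}\right) = 96 \left(- 17 \left(- \frac{i \sqrt{703}}{37}\right)\right) = 96 \frac{17 i \sqrt{703}}{37} = \frac{1632 i \sqrt{703}}{37}$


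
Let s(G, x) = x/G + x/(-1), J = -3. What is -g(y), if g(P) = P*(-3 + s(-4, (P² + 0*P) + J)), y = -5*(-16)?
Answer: 639940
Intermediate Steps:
s(G, x) = -x + x/G (s(G, x) = x/G + x*(-1) = x/G - x = -x + x/G)
y = 80
g(P) = P*(¾ - 5*P²/4) (g(P) = P*(-3 + (-((P² + 0*P) - 3) + ((P² + 0*P) - 3)/(-4))) = P*(-3 + (-((P² + 0) - 3) + ((P² + 0) - 3)*(-¼))) = P*(-3 + (-(P² - 3) + (P² - 3)*(-¼))) = P*(-3 + (-(-3 + P²) + (-3 + P²)*(-¼))) = P*(-3 + ((3 - P²) + (¾ - P²/4))) = P*(-3 + (15/4 - 5*P²/4)) = P*(¾ - 5*P²/4))
-g(y) = -80*(3 - 5*80²)/4 = -80*(3 - 5*6400)/4 = -80*(3 - 32000)/4 = -80*(-31997)/4 = -1*(-639940) = 639940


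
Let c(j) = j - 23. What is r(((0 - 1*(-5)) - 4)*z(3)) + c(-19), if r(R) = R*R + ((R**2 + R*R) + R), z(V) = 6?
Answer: 72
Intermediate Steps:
c(j) = -23 + j
r(R) = R + 3*R**2 (r(R) = R**2 + ((R**2 + R**2) + R) = R**2 + (2*R**2 + R) = R**2 + (R + 2*R**2) = R + 3*R**2)
r(((0 - 1*(-5)) - 4)*z(3)) + c(-19) = (((0 - 1*(-5)) - 4)*6)*(1 + 3*(((0 - 1*(-5)) - 4)*6)) + (-23 - 19) = (((0 + 5) - 4)*6)*(1 + 3*(((0 + 5) - 4)*6)) - 42 = ((5 - 4)*6)*(1 + 3*((5 - 4)*6)) - 42 = (1*6)*(1 + 3*(1*6)) - 42 = 6*(1 + 3*6) - 42 = 6*(1 + 18) - 42 = 6*19 - 42 = 114 - 42 = 72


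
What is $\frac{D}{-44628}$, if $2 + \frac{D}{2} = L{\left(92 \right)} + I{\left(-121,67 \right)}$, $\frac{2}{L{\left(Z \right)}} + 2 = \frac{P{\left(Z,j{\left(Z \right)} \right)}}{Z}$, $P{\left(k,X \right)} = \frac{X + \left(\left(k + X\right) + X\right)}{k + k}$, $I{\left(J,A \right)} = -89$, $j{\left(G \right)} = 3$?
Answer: $\frac{1035187}{251069690} \approx 0.0041231$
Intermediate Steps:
$P{\left(k,X \right)} = \frac{k + 3 X}{2 k}$ ($P{\left(k,X \right)} = \frac{X + \left(\left(X + k\right) + X\right)}{2 k} = \left(X + \left(k + 2 X\right)\right) \frac{1}{2 k} = \left(k + 3 X\right) \frac{1}{2 k} = \frac{k + 3 X}{2 k}$)
$L{\left(Z \right)} = \frac{2}{-2 + \frac{9 + Z}{2 Z^{2}}}$ ($L{\left(Z \right)} = \frac{2}{-2 + \frac{\frac{1}{2} \frac{1}{Z} \left(Z + 3 \cdot 3\right)}{Z}} = \frac{2}{-2 + \frac{\frac{1}{2} \frac{1}{Z} \left(Z + 9\right)}{Z}} = \frac{2}{-2 + \frac{\frac{1}{2} \frac{1}{Z} \left(9 + Z\right)}{Z}} = \frac{2}{-2 + \frac{9 + Z}{2 Z^{2}}}$)
$D = - \frac{6211122}{33755}$ ($D = -4 + 2 \left(\frac{4 \cdot 92^{2}}{9 + 92 - 4 \cdot 92^{2}} - 89\right) = -4 + 2 \left(4 \cdot 8464 \frac{1}{9 + 92 - 33856} - 89\right) = -4 + 2 \left(4 \cdot 8464 \frac{1}{-33755} - 89\right) = -4 + 2 \left(4 \cdot 8464 \left(- \frac{1}{33755}\right) - 89\right) = -4 + 2 \left(- \frac{33856}{33755} - 89\right) = -4 + 2 \left(- \frac{3038051}{33755}\right) = -4 - \frac{6076102}{33755} = - \frac{6211122}{33755} \approx -184.01$)
$\frac{D}{-44628} = - \frac{6211122}{33755 \left(-44628\right)} = \left(- \frac{6211122}{33755}\right) \left(- \frac{1}{44628}\right) = \frac{1035187}{251069690}$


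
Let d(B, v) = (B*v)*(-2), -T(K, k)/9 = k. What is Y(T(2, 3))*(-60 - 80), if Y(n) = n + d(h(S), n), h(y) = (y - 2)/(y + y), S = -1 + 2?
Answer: 7560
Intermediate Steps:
T(K, k) = -9*k
S = 1
h(y) = (-2 + y)/(2*y) (h(y) = (-2 + y)/((2*y)) = (-2 + y)*(1/(2*y)) = (-2 + y)/(2*y))
d(B, v) = -2*B*v
Y(n) = 2*n (Y(n) = n - 2*(½)*(-2 + 1)/1*n = n - 2*(½)*1*(-1)*n = n - 2*(-½)*n = n + n = 2*n)
Y(T(2, 3))*(-60 - 80) = (2*(-9*3))*(-60 - 80) = (2*(-27))*(-140) = -54*(-140) = 7560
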